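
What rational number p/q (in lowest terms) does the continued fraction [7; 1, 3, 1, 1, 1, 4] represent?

Starting at the tail and folding back:
Start with 4.
1 + 1/(4/1) = 1 + 1/4 = 5/4
1 + 1/(5/4) = 1 + 4/5 = 9/5
1 + 1/(9/5) = 1 + 5/9 = 14/9
3 + 1/(14/9) = 3 + 9/14 = 51/14
1 + 1/(51/14) = 1 + 14/51 = 65/51
7 + 1/(65/51) = 7 + 51/65 = 506/65

506/65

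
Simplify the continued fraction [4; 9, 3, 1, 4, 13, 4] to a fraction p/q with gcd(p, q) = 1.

38927/9476

a_0 = 4: 4/1
a_1 = 9: 37/9
a_2 = 3: 115/28
a_3 = 1: 152/37
a_4 = 4: 723/176
a_5 = 13: 9551/2325
a_6 = 4: 38927/9476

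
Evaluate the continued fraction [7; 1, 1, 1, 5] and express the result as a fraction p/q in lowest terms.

130/17

Start with 5.
1 + 1/(5/1) = 1 + 1/5 = 6/5
1 + 1/(6/5) = 1 + 5/6 = 11/6
1 + 1/(11/6) = 1 + 6/11 = 17/11
7 + 1/(17/11) = 7 + 11/17 = 130/17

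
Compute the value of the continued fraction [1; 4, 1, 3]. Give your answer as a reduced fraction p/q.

23/19

Compute successive convergents:
a_0 = 1: 1/1
a_1 = 4: 5/4
a_2 = 1: 6/5
a_3 = 3: 23/19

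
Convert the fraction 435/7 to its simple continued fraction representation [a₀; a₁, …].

[62; 7]

Run the Euclidean algorithm, recording each quotient:
⌊435/7⌋ = 62, remainder 1
⌊7/1⌋ = 7, remainder 0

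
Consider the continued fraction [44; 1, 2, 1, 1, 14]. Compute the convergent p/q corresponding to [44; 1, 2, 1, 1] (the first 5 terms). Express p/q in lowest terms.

Start with 1.
1 + 1/(1/1) = 1 + 1/1 = 2/1
2 + 1/(2/1) = 2 + 1/2 = 5/2
1 + 1/(5/2) = 1 + 2/5 = 7/5
44 + 1/(7/5) = 44 + 5/7 = 313/7

313/7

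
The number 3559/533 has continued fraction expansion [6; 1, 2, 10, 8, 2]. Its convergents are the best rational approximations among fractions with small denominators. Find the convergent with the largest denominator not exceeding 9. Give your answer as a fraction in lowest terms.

a_0 = 6: 6/1  (≤ bound)
a_1 = 1: 7/1  (≤ bound)
a_2 = 2: 20/3  (≤ bound)
a_3 = 10: 207/31  (> 9, stop)

20/3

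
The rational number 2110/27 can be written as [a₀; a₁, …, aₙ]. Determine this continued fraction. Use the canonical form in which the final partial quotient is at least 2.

[78; 6, 1, 3]

2110 ÷ 27 → quotient 78, remainder 4
27 ÷ 4 → quotient 6, remainder 3
4 ÷ 3 → quotient 1, remainder 1
3 ÷ 1 → quotient 3, remainder 0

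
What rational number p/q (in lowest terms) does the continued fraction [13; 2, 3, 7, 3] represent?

2149/160

Start with 3.
7 + 1/(3/1) = 7 + 1/3 = 22/3
3 + 1/(22/3) = 3 + 3/22 = 69/22
2 + 1/(69/22) = 2 + 22/69 = 160/69
13 + 1/(160/69) = 13 + 69/160 = 2149/160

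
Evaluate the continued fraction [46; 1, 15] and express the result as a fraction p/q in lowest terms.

751/16

Collapse the nested fraction from the inside out:
Start with 15.
1 + 1/(15/1) = 1 + 1/15 = 16/15
46 + 1/(16/15) = 46 + 15/16 = 751/16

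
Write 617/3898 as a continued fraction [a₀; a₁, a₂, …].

[0; 6, 3, 6, 1, 3, 7]

Apply division with remainder until the remainder is 0:
⌊617/3898⌋ = 0, remainder 617
⌊3898/617⌋ = 6, remainder 196
⌊617/196⌋ = 3, remainder 29
⌊196/29⌋ = 6, remainder 22
⌊29/22⌋ = 1, remainder 7
⌊22/7⌋ = 3, remainder 1
⌊7/1⌋ = 7, remainder 0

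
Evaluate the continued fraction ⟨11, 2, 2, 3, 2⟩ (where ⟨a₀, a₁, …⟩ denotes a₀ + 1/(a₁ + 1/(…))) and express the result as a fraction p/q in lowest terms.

Start with 2.
3 + 1/(2/1) = 3 + 1/2 = 7/2
2 + 1/(7/2) = 2 + 2/7 = 16/7
2 + 1/(16/7) = 2 + 7/16 = 39/16
11 + 1/(39/16) = 11 + 16/39 = 445/39

445/39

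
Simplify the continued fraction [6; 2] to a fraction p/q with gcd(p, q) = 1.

13/2

Start with 2.
6 + 1/(2/1) = 6 + 1/2 = 13/2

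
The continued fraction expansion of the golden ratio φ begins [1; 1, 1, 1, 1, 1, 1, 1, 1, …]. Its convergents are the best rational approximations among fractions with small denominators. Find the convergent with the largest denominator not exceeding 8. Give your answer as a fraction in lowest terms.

13/8

a_0 = 1: 1/1  (≤ bound)
a_1 = 1: 2/1  (≤ bound)
a_2 = 1: 3/2  (≤ bound)
a_3 = 1: 5/3  (≤ bound)
a_4 = 1: 8/5  (≤ bound)
a_5 = 1: 13/8  (≤ bound)
a_6 = 1: 21/13  (> 8, stop)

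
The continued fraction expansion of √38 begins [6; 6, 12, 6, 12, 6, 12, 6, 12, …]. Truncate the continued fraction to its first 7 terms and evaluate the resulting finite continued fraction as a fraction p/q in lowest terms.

2463306/399601

Start with 12.
6 + 1/(12/1) = 6 + 1/12 = 73/12
12 + 1/(73/12) = 12 + 12/73 = 888/73
6 + 1/(888/73) = 6 + 73/888 = 5401/888
12 + 1/(5401/888) = 12 + 888/5401 = 65700/5401
6 + 1/(65700/5401) = 6 + 5401/65700 = 399601/65700
6 + 1/(399601/65700) = 6 + 65700/399601 = 2463306/399601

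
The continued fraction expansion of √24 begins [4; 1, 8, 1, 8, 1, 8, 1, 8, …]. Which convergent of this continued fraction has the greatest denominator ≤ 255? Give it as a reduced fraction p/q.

a_0 = 4: 4/1  (≤ bound)
a_1 = 1: 5/1  (≤ bound)
a_2 = 8: 44/9  (≤ bound)
a_3 = 1: 49/10  (≤ bound)
a_4 = 8: 436/89  (≤ bound)
a_5 = 1: 485/99  (≤ bound)
a_6 = 8: 4316/881  (> 255, stop)

485/99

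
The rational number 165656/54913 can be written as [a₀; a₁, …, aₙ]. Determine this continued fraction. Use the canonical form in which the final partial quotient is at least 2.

165656 ÷ 54913 → quotient 3, remainder 917
54913 ÷ 917 → quotient 59, remainder 810
917 ÷ 810 → quotient 1, remainder 107
810 ÷ 107 → quotient 7, remainder 61
107 ÷ 61 → quotient 1, remainder 46
61 ÷ 46 → quotient 1, remainder 15
46 ÷ 15 → quotient 3, remainder 1
15 ÷ 1 → quotient 15, remainder 0

[3; 59, 1, 7, 1, 1, 3, 15]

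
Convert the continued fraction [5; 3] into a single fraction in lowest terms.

Start with 3.
5 + 1/(3/1) = 5 + 1/3 = 16/3

16/3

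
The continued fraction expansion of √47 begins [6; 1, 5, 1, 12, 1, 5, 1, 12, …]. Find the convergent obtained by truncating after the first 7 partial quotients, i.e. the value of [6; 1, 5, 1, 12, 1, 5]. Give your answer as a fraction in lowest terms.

3942/575

a_0 = 6: 6/1
a_1 = 1: 7/1
a_2 = 5: 41/6
a_3 = 1: 48/7
a_4 = 12: 617/90
a_5 = 1: 665/97
a_6 = 5: 3942/575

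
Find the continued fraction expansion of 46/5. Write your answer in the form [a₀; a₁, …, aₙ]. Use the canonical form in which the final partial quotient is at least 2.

46 ÷ 5 → quotient 9, remainder 1
5 ÷ 1 → quotient 5, remainder 0

[9; 5]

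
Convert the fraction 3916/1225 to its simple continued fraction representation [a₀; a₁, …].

[3; 5, 12, 20]

3916 = 3·1225 + 241, so a_0 = 3
1225 = 5·241 + 20, so a_1 = 5
241 = 12·20 + 1, so a_2 = 12
20 = 20·1 + 0, so a_3 = 20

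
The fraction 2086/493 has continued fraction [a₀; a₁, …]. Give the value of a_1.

Apply division with remainder until the remainder is 0:
2086 ÷ 493 → quotient 4, remainder 114
493 ÷ 114 → quotient 4, remainder 37

4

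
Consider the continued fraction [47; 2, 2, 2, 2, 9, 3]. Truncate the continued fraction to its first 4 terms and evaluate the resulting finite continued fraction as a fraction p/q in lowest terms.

Starting at the tail and folding back:
Start with 2.
2 + 1/(2/1) = 2 + 1/2 = 5/2
2 + 1/(5/2) = 2 + 2/5 = 12/5
47 + 1/(12/5) = 47 + 5/12 = 569/12

569/12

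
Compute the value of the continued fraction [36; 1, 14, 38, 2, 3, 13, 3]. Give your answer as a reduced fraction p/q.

6099596/165151

a_0 = 36: 36/1
a_1 = 1: 37/1
a_2 = 14: 554/15
a_3 = 38: 21089/571
a_4 = 2: 42732/1157
a_5 = 3: 149285/4042
a_6 = 13: 1983437/53703
a_7 = 3: 6099596/165151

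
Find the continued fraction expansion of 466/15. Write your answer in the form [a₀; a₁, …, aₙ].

Repeatedly divide and take the remainder:
466 = 31·15 + 1, so a_0 = 31
15 = 15·1 + 0, so a_1 = 15

[31; 15]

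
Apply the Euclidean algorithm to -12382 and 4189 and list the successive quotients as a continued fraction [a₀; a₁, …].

-12382 = -3·4189 + 185, so a_0 = -3
4189 = 22·185 + 119, so a_1 = 22
185 = 1·119 + 66, so a_2 = 1
119 = 1·66 + 53, so a_3 = 1
66 = 1·53 + 13, so a_4 = 1
53 = 4·13 + 1, so a_5 = 4
13 = 13·1 + 0, so a_6 = 13

[-3; 22, 1, 1, 1, 4, 13]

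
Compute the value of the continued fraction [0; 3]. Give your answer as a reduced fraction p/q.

a_0 = 0: 0/1
a_1 = 3: 1/3

1/3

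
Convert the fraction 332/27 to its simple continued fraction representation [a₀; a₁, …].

Run the Euclidean algorithm, recording each quotient:
⌊332/27⌋ = 12, remainder 8
⌊27/8⌋ = 3, remainder 3
⌊8/3⌋ = 2, remainder 2
⌊3/2⌋ = 1, remainder 1
⌊2/1⌋ = 2, remainder 0

[12; 3, 2, 1, 2]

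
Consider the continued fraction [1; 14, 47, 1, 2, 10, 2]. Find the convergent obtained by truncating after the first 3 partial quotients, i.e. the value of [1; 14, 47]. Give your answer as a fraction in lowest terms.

Work from the innermost term outward:
Start with 47.
14 + 1/(47/1) = 14 + 1/47 = 659/47
1 + 1/(659/47) = 1 + 47/659 = 706/659

706/659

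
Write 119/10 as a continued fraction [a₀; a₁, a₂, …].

⌊119/10⌋ = 11, remainder 9
⌊10/9⌋ = 1, remainder 1
⌊9/1⌋ = 9, remainder 0

[11; 1, 9]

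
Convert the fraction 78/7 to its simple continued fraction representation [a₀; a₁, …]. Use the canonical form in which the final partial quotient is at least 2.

Run the Euclidean algorithm, recording each quotient:
⌊78/7⌋ = 11, remainder 1
⌊7/1⌋ = 7, remainder 0

[11; 7]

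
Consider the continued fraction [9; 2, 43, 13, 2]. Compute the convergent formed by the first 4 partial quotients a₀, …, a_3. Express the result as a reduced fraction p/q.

Start with 13.
43 + 1/(13/1) = 43 + 1/13 = 560/13
2 + 1/(560/13) = 2 + 13/560 = 1133/560
9 + 1/(1133/560) = 9 + 560/1133 = 10757/1133

10757/1133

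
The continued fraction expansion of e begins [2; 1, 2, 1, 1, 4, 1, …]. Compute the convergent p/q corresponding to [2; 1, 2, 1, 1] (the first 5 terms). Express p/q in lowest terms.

Collapse the nested fraction from the inside out:
Start with 1.
1 + 1/(1/1) = 1 + 1/1 = 2/1
2 + 1/(2/1) = 2 + 1/2 = 5/2
1 + 1/(5/2) = 1 + 2/5 = 7/5
2 + 1/(7/5) = 2 + 5/7 = 19/7

19/7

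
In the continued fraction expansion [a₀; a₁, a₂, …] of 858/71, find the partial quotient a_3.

Apply division with remainder until the remainder is 0:
858 = 12·71 + 6, so a_0 = 12
71 = 11·6 + 5, so a_1 = 11
6 = 1·5 + 1, so a_2 = 1
5 = 5·1 + 0, so a_3 = 5

5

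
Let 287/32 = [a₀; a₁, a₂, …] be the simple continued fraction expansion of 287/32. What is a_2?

31

287 = 8·32 + 31, so a_0 = 8
32 = 1·31 + 1, so a_1 = 1
31 = 31·1 + 0, so a_2 = 31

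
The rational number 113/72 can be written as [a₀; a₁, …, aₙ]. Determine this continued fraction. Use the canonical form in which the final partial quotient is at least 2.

Repeatedly divide and take the remainder:
113 ÷ 72 → quotient 1, remainder 41
72 ÷ 41 → quotient 1, remainder 31
41 ÷ 31 → quotient 1, remainder 10
31 ÷ 10 → quotient 3, remainder 1
10 ÷ 1 → quotient 10, remainder 0

[1; 1, 1, 3, 10]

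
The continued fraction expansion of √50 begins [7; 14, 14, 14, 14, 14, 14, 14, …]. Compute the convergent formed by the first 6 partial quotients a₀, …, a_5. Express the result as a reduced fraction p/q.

3880899/548842

a_0 = 7: 7/1
a_1 = 14: 99/14
a_2 = 14: 1393/197
a_3 = 14: 19601/2772
a_4 = 14: 275807/39005
a_5 = 14: 3880899/548842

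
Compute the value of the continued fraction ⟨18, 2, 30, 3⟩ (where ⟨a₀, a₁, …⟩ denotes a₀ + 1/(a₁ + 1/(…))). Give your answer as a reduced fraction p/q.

Start with 3.
30 + 1/(3/1) = 30 + 1/3 = 91/3
2 + 1/(91/3) = 2 + 3/91 = 185/91
18 + 1/(185/91) = 18 + 91/185 = 3421/185

3421/185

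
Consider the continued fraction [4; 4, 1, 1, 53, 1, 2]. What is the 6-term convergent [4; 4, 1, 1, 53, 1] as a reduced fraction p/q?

Compute successive convergents:
a_0 = 4: 4/1
a_1 = 4: 17/4
a_2 = 1: 21/5
a_3 = 1: 38/9
a_4 = 53: 2035/482
a_5 = 1: 2073/491

2073/491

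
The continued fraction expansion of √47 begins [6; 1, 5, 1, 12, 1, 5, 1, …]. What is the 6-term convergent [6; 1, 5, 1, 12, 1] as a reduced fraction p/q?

Starting at the tail and folding back:
Start with 1.
12 + 1/(1/1) = 12 + 1/1 = 13/1
1 + 1/(13/1) = 1 + 1/13 = 14/13
5 + 1/(14/13) = 5 + 13/14 = 83/14
1 + 1/(83/14) = 1 + 14/83 = 97/83
6 + 1/(97/83) = 6 + 83/97 = 665/97

665/97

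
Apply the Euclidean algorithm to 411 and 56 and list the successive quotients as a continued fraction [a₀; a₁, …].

411 = 7·56 + 19, so a_0 = 7
56 = 2·19 + 18, so a_1 = 2
19 = 1·18 + 1, so a_2 = 1
18 = 18·1 + 0, so a_3 = 18

[7; 2, 1, 18]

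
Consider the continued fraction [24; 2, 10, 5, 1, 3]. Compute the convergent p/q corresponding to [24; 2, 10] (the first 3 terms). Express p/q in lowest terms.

Start with 10.
2 + 1/(10/1) = 2 + 1/10 = 21/10
24 + 1/(21/10) = 24 + 10/21 = 514/21

514/21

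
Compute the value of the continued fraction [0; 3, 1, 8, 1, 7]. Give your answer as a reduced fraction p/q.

79/308

Use the convergent recurrence hₖ = aₖ·hₖ₋₁ + hₖ₋₂ (and likewise for the denominators kₖ):
a_0 = 0: 0/1
a_1 = 3: 1/3
a_2 = 1: 1/4
a_3 = 8: 9/35
a_4 = 1: 10/39
a_5 = 7: 79/308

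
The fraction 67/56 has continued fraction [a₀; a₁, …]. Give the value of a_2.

67 ÷ 56 → quotient 1, remainder 11
56 ÷ 11 → quotient 5, remainder 1
11 ÷ 1 → quotient 11, remainder 0

11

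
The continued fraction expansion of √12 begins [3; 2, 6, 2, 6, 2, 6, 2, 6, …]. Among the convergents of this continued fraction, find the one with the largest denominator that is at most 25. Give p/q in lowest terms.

45/13

a_0 = 3: 3/1  (≤ bound)
a_1 = 2: 7/2  (≤ bound)
a_2 = 6: 45/13  (≤ bound)
a_3 = 2: 97/28  (> 25, stop)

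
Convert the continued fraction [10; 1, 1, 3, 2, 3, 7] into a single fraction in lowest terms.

4236/401

Work from the innermost term outward:
Start with 7.
3 + 1/(7/1) = 3 + 1/7 = 22/7
2 + 1/(22/7) = 2 + 7/22 = 51/22
3 + 1/(51/22) = 3 + 22/51 = 175/51
1 + 1/(175/51) = 1 + 51/175 = 226/175
1 + 1/(226/175) = 1 + 175/226 = 401/226
10 + 1/(401/226) = 10 + 226/401 = 4236/401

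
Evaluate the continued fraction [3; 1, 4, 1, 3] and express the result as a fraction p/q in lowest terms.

a_0 = 3: 3/1
a_1 = 1: 4/1
a_2 = 4: 19/5
a_3 = 1: 23/6
a_4 = 3: 88/23

88/23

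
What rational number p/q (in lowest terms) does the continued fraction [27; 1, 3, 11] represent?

1249/45

Starting at the tail and folding back:
Start with 11.
3 + 1/(11/1) = 3 + 1/11 = 34/11
1 + 1/(34/11) = 1 + 11/34 = 45/34
27 + 1/(45/34) = 27 + 34/45 = 1249/45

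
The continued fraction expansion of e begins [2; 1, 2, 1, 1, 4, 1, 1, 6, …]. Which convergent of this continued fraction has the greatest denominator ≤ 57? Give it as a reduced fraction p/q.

106/39

a_0 = 2: 2/1  (≤ bound)
a_1 = 1: 3/1  (≤ bound)
a_2 = 2: 8/3  (≤ bound)
a_3 = 1: 11/4  (≤ bound)
a_4 = 1: 19/7  (≤ bound)
a_5 = 4: 87/32  (≤ bound)
a_6 = 1: 106/39  (≤ bound)
a_7 = 1: 193/71  (> 57, stop)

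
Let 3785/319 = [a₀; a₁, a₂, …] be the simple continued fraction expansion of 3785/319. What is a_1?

1

3785 = 11·319 + 276, so a_0 = 11
319 = 1·276 + 43, so a_1 = 1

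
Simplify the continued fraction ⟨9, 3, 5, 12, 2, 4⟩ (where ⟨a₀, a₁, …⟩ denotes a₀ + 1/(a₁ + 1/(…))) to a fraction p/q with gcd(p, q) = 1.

16940/1819

Use the convergent recurrence hₖ = aₖ·hₖ₋₁ + hₖ₋₂ (and likewise for the denominators kₖ):
a_0 = 9: 9/1
a_1 = 3: 28/3
a_2 = 5: 149/16
a_3 = 12: 1816/195
a_4 = 2: 3781/406
a_5 = 4: 16940/1819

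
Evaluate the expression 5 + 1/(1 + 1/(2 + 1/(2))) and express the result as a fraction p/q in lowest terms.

Start with 2.
2 + 1/(2/1) = 2 + 1/2 = 5/2
1 + 1/(5/2) = 1 + 2/5 = 7/5
5 + 1/(7/5) = 5 + 5/7 = 40/7

40/7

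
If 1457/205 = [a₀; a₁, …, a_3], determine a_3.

Repeatedly divide and take the remainder:
⌊1457/205⌋ = 7, remainder 22
⌊205/22⌋ = 9, remainder 7
⌊22/7⌋ = 3, remainder 1
⌊7/1⌋ = 7, remainder 0

7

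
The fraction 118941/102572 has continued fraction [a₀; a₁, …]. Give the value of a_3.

118941 = 1·102572 + 16369, so a_0 = 1
102572 = 6·16369 + 4358, so a_1 = 6
16369 = 3·4358 + 3295, so a_2 = 3
4358 = 1·3295 + 1063, so a_3 = 1

1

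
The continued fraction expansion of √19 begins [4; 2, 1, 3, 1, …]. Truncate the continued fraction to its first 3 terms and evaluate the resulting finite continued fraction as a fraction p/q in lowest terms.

13/3

a_0 = 4: 4/1
a_1 = 2: 9/2
a_2 = 1: 13/3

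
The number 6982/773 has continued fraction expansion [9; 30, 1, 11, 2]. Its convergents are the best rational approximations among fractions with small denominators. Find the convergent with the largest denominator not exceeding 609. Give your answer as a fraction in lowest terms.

3351/371

a_0 = 9: 9/1  (≤ bound)
a_1 = 30: 271/30  (≤ bound)
a_2 = 1: 280/31  (≤ bound)
a_3 = 11: 3351/371  (≤ bound)
a_4 = 2: 6982/773  (> 609, stop)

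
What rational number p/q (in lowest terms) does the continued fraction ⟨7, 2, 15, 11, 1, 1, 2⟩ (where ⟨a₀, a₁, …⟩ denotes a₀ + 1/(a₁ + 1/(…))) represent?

a_0 = 7: 7/1
a_1 = 2: 15/2
a_2 = 15: 232/31
a_3 = 11: 2567/343
a_4 = 1: 2799/374
a_5 = 1: 5366/717
a_6 = 2: 13531/1808

13531/1808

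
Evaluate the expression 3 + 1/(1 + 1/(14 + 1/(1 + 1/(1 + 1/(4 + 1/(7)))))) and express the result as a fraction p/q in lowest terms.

3979/1011

a_0 = 3: 3/1
a_1 = 1: 4/1
a_2 = 14: 59/15
a_3 = 1: 63/16
a_4 = 1: 122/31
a_5 = 4: 551/140
a_6 = 7: 3979/1011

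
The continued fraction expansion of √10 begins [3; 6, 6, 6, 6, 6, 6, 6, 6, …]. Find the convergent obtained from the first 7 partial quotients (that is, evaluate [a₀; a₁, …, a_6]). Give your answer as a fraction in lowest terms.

168717/53353

Start with 6.
6 + 1/(6/1) = 6 + 1/6 = 37/6
6 + 1/(37/6) = 6 + 6/37 = 228/37
6 + 1/(228/37) = 6 + 37/228 = 1405/228
6 + 1/(1405/228) = 6 + 228/1405 = 8658/1405
6 + 1/(8658/1405) = 6 + 1405/8658 = 53353/8658
3 + 1/(53353/8658) = 3 + 8658/53353 = 168717/53353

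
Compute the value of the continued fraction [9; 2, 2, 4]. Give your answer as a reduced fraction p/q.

207/22

Use the convergent recurrence hₖ = aₖ·hₖ₋₁ + hₖ₋₂ (and likewise for the denominators kₖ):
a_0 = 9: 9/1
a_1 = 2: 19/2
a_2 = 2: 47/5
a_3 = 4: 207/22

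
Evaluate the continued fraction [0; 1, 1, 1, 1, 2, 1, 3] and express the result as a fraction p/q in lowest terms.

41/67

a_0 = 0: 0/1
a_1 = 1: 1/1
a_2 = 1: 1/2
a_3 = 1: 2/3
a_4 = 1: 3/5
a_5 = 2: 8/13
a_6 = 1: 11/18
a_7 = 3: 41/67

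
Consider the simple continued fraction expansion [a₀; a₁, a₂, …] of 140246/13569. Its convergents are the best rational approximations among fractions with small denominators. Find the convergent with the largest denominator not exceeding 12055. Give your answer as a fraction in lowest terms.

a_0 = 10: 10/1  (≤ bound)
a_1 = 2: 21/2  (≤ bound)
a_2 = 1: 31/3  (≤ bound)
a_3 = 45: 1416/137  (≤ bound)
a_4 = 49: 69415/6716  (≤ bound)
a_5 = 2: 140246/13569  (> 12055, stop)

69415/6716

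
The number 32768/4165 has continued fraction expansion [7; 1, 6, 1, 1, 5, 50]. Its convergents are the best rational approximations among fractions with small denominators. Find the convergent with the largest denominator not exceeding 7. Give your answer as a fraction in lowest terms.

55/7

a_0 = 7: 7/1  (≤ bound)
a_1 = 1: 8/1  (≤ bound)
a_2 = 6: 55/7  (≤ bound)
a_3 = 1: 63/8  (> 7, stop)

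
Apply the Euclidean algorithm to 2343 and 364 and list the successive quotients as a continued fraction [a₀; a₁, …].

Repeatedly divide and take the remainder:
⌊2343/364⌋ = 6, remainder 159
⌊364/159⌋ = 2, remainder 46
⌊159/46⌋ = 3, remainder 21
⌊46/21⌋ = 2, remainder 4
⌊21/4⌋ = 5, remainder 1
⌊4/1⌋ = 4, remainder 0

[6; 2, 3, 2, 5, 4]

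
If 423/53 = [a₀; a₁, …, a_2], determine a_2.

52

Repeatedly divide and take the remainder:
423 = 7·53 + 52, so a_0 = 7
53 = 1·52 + 1, so a_1 = 1
52 = 52·1 + 0, so a_2 = 52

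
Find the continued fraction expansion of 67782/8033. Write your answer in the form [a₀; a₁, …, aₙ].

[8; 2, 3, 1, 1, 8, 4, 14]

⌊67782/8033⌋ = 8, remainder 3518
⌊8033/3518⌋ = 2, remainder 997
⌊3518/997⌋ = 3, remainder 527
⌊997/527⌋ = 1, remainder 470
⌊527/470⌋ = 1, remainder 57
⌊470/57⌋ = 8, remainder 14
⌊57/14⌋ = 4, remainder 1
⌊14/1⌋ = 14, remainder 0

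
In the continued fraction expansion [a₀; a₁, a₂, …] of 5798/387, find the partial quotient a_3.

5798 ÷ 387 → quotient 14, remainder 380
387 ÷ 380 → quotient 1, remainder 7
380 ÷ 7 → quotient 54, remainder 2
7 ÷ 2 → quotient 3, remainder 1

3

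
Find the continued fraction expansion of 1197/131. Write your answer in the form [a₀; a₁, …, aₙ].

[9; 7, 3, 1, 1, 2]

Run the Euclidean algorithm, recording each quotient:
1197 = 9·131 + 18, so a_0 = 9
131 = 7·18 + 5, so a_1 = 7
18 = 3·5 + 3, so a_2 = 3
5 = 1·3 + 2, so a_3 = 1
3 = 1·2 + 1, so a_4 = 1
2 = 2·1 + 0, so a_5 = 2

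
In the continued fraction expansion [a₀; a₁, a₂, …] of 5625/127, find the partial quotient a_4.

5

Run the Euclidean algorithm, recording each quotient:
5625 = 44·127 + 37, so a_0 = 44
127 = 3·37 + 16, so a_1 = 3
37 = 2·16 + 5, so a_2 = 2
16 = 3·5 + 1, so a_3 = 3
5 = 5·1 + 0, so a_4 = 5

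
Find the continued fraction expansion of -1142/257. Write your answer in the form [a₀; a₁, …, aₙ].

[-5; 1, 1, 3, 1, 13, 2]

-1142 = -5·257 + 143, so a_0 = -5
257 = 1·143 + 114, so a_1 = 1
143 = 1·114 + 29, so a_2 = 1
114 = 3·29 + 27, so a_3 = 3
29 = 1·27 + 2, so a_4 = 1
27 = 13·2 + 1, so a_5 = 13
2 = 2·1 + 0, so a_6 = 2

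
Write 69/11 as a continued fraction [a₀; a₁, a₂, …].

[6; 3, 1, 2]

Repeatedly divide and take the remainder:
⌊69/11⌋ = 6, remainder 3
⌊11/3⌋ = 3, remainder 2
⌊3/2⌋ = 1, remainder 1
⌊2/1⌋ = 2, remainder 0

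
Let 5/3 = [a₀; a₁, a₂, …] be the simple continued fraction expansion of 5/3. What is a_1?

5 = 1·3 + 2, so a_0 = 1
3 = 1·2 + 1, so a_1 = 1

1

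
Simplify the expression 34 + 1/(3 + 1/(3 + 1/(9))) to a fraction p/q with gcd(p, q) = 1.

Start with 9.
3 + 1/(9/1) = 3 + 1/9 = 28/9
3 + 1/(28/9) = 3 + 9/28 = 93/28
34 + 1/(93/28) = 34 + 28/93 = 3190/93

3190/93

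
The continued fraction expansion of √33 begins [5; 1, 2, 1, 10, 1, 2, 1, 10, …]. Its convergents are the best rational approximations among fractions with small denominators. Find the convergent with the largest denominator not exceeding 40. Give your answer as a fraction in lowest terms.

a_0 = 5: 5/1  (≤ bound)
a_1 = 1: 6/1  (≤ bound)
a_2 = 2: 17/3  (≤ bound)
a_3 = 1: 23/4  (≤ bound)
a_4 = 10: 247/43  (> 40, stop)

23/4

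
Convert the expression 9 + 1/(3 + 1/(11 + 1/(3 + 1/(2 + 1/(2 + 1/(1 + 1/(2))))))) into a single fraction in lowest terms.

a_0 = 9: 9/1
a_1 = 3: 28/3
a_2 = 11: 317/34
a_3 = 3: 979/105
a_4 = 2: 2275/244
a_5 = 2: 5529/593
a_6 = 1: 7804/837
a_7 = 2: 21137/2267

21137/2267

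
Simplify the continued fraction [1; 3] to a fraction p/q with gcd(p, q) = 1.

4/3

Build up convergents one term at a time:
a_0 = 1: 1/1
a_1 = 3: 4/3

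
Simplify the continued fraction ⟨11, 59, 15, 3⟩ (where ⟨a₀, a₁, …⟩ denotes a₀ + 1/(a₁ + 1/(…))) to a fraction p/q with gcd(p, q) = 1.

Start with 3.
15 + 1/(3/1) = 15 + 1/3 = 46/3
59 + 1/(46/3) = 59 + 3/46 = 2717/46
11 + 1/(2717/46) = 11 + 46/2717 = 29933/2717

29933/2717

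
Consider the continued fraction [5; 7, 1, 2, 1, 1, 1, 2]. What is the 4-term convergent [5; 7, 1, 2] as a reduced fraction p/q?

a_0 = 5: 5/1
a_1 = 7: 36/7
a_2 = 1: 41/8
a_3 = 2: 118/23

118/23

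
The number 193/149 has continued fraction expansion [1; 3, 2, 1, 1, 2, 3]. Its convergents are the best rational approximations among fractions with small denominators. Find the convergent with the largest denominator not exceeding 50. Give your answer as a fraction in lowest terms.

57/44

a_0 = 1: 1/1  (≤ bound)
a_1 = 3: 4/3  (≤ bound)
a_2 = 2: 9/7  (≤ bound)
a_3 = 1: 13/10  (≤ bound)
a_4 = 1: 22/17  (≤ bound)
a_5 = 2: 57/44  (≤ bound)
a_6 = 3: 193/149  (> 50, stop)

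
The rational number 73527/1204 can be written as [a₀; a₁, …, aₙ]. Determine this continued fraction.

[61; 14, 1, 1, 41]

⌊73527/1204⌋ = 61, remainder 83
⌊1204/83⌋ = 14, remainder 42
⌊83/42⌋ = 1, remainder 41
⌊42/41⌋ = 1, remainder 1
⌊41/1⌋ = 41, remainder 0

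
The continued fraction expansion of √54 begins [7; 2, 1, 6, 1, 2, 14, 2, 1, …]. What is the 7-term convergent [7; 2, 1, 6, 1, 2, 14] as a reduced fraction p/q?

a_0 = 7: 7/1
a_1 = 2: 15/2
a_2 = 1: 22/3
a_3 = 6: 147/20
a_4 = 1: 169/23
a_5 = 2: 485/66
a_6 = 14: 6959/947

6959/947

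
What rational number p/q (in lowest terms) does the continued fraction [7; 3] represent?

Collapse the nested fraction from the inside out:
Start with 3.
7 + 1/(3/1) = 7 + 1/3 = 22/3

22/3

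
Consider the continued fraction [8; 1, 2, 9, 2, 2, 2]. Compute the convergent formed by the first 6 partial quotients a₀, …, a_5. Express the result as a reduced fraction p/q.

Collapse the nested fraction from the inside out:
Start with 2.
2 + 1/(2/1) = 2 + 1/2 = 5/2
9 + 1/(5/2) = 9 + 2/5 = 47/5
2 + 1/(47/5) = 2 + 5/47 = 99/47
1 + 1/(99/47) = 1 + 47/99 = 146/99
8 + 1/(146/99) = 8 + 99/146 = 1267/146

1267/146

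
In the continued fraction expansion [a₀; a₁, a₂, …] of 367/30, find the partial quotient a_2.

Repeatedly divide and take the remainder:
367 = 12·30 + 7, so a_0 = 12
30 = 4·7 + 2, so a_1 = 4
7 = 3·2 + 1, so a_2 = 3

3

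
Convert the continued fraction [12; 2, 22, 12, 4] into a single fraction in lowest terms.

Compute successive convergents:
a_0 = 12: 12/1
a_1 = 2: 25/2
a_2 = 22: 562/45
a_3 = 12: 6769/542
a_4 = 4: 27638/2213

27638/2213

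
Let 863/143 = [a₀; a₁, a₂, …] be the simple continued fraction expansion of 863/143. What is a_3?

1

Repeatedly divide and take the remainder:
863 = 6·143 + 5, so a_0 = 6
143 = 28·5 + 3, so a_1 = 28
5 = 1·3 + 2, so a_2 = 1
3 = 1·2 + 1, so a_3 = 1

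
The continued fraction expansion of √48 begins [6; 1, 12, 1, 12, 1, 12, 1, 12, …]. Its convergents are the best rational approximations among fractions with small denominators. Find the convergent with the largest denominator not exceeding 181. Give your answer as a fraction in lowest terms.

1254/181

a_0 = 6: 6/1  (≤ bound)
a_1 = 1: 7/1  (≤ bound)
a_2 = 12: 90/13  (≤ bound)
a_3 = 1: 97/14  (≤ bound)
a_4 = 12: 1254/181  (≤ bound)
a_5 = 1: 1351/195  (> 181, stop)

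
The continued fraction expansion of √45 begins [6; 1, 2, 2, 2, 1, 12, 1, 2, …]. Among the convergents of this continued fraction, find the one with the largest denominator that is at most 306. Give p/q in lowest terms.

2046/305

List convergents until the denominator exceeds the bound:
a_0 = 6: 6/1  (≤ bound)
a_1 = 1: 7/1  (≤ bound)
a_2 = 2: 20/3  (≤ bound)
a_3 = 2: 47/7  (≤ bound)
a_4 = 2: 114/17  (≤ bound)
a_5 = 1: 161/24  (≤ bound)
a_6 = 12: 2046/305  (≤ bound)
a_7 = 1: 2207/329  (> 306, stop)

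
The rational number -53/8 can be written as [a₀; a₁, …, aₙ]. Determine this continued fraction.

-53 ÷ 8 → quotient -7, remainder 3
8 ÷ 3 → quotient 2, remainder 2
3 ÷ 2 → quotient 1, remainder 1
2 ÷ 1 → quotient 2, remainder 0

[-7; 2, 1, 2]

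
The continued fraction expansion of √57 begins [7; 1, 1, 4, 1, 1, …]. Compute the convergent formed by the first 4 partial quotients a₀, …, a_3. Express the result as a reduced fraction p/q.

Start with 4.
1 + 1/(4/1) = 1 + 1/4 = 5/4
1 + 1/(5/4) = 1 + 4/5 = 9/5
7 + 1/(9/5) = 7 + 5/9 = 68/9

68/9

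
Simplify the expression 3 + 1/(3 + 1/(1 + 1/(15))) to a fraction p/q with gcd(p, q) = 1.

Start with 15.
1 + 1/(15/1) = 1 + 1/15 = 16/15
3 + 1/(16/15) = 3 + 15/16 = 63/16
3 + 1/(63/16) = 3 + 16/63 = 205/63

205/63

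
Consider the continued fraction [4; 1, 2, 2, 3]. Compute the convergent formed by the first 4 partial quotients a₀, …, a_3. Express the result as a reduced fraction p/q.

Start with 2.
2 + 1/(2/1) = 2 + 1/2 = 5/2
1 + 1/(5/2) = 1 + 2/5 = 7/5
4 + 1/(7/5) = 4 + 5/7 = 33/7

33/7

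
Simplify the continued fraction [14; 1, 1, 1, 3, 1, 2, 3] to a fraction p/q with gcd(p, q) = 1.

1918/131

a_0 = 14: 14/1
a_1 = 1: 15/1
a_2 = 1: 29/2
a_3 = 1: 44/3
a_4 = 3: 161/11
a_5 = 1: 205/14
a_6 = 2: 571/39
a_7 = 3: 1918/131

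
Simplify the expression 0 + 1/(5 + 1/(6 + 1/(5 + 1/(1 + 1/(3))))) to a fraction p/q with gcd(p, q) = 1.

Build up convergents one term at a time:
a_0 = 0: 0/1
a_1 = 5: 1/5
a_2 = 6: 6/31
a_3 = 5: 31/160
a_4 = 1: 37/191
a_5 = 3: 142/733

142/733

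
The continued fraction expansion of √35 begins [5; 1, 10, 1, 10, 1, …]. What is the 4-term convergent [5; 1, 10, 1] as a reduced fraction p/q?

a_0 = 5: 5/1
a_1 = 1: 6/1
a_2 = 10: 65/11
a_3 = 1: 71/12

71/12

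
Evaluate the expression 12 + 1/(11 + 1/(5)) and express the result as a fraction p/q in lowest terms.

Start with 5.
11 + 1/(5/1) = 11 + 1/5 = 56/5
12 + 1/(56/5) = 12 + 5/56 = 677/56

677/56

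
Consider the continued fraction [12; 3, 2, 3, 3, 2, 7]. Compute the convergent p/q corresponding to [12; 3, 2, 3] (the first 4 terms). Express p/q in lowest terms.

295/24

Start with 3.
2 + 1/(3/1) = 2 + 1/3 = 7/3
3 + 1/(7/3) = 3 + 3/7 = 24/7
12 + 1/(24/7) = 12 + 7/24 = 295/24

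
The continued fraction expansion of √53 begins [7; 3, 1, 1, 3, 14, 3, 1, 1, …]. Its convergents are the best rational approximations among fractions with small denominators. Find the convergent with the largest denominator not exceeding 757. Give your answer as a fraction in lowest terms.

a_0 = 7: 7/1  (≤ bound)
a_1 = 3: 22/3  (≤ bound)
a_2 = 1: 29/4  (≤ bound)
a_3 = 1: 51/7  (≤ bound)
a_4 = 3: 182/25  (≤ bound)
a_5 = 14: 2599/357  (≤ bound)
a_6 = 3: 7979/1096  (> 757, stop)

2599/357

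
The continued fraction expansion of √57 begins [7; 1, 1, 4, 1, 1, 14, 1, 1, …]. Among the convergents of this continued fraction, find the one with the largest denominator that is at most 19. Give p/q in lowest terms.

a_0 = 7: 7/1  (≤ bound)
a_1 = 1: 8/1  (≤ bound)
a_2 = 1: 15/2  (≤ bound)
a_3 = 4: 68/9  (≤ bound)
a_4 = 1: 83/11  (≤ bound)
a_5 = 1: 151/20  (> 19, stop)

83/11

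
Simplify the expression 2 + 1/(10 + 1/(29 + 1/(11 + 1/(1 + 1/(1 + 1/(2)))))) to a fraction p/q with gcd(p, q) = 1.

35543/16928

Build up convergents one term at a time:
a_0 = 2: 2/1
a_1 = 10: 21/10
a_2 = 29: 611/291
a_3 = 11: 6742/3211
a_4 = 1: 7353/3502
a_5 = 1: 14095/6713
a_6 = 2: 35543/16928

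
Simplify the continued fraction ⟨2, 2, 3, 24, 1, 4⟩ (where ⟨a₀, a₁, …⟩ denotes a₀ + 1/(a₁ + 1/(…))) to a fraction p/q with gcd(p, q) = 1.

2133/878

Work from the innermost term outward:
Start with 4.
1 + 1/(4/1) = 1 + 1/4 = 5/4
24 + 1/(5/4) = 24 + 4/5 = 124/5
3 + 1/(124/5) = 3 + 5/124 = 377/124
2 + 1/(377/124) = 2 + 124/377 = 878/377
2 + 1/(878/377) = 2 + 377/878 = 2133/878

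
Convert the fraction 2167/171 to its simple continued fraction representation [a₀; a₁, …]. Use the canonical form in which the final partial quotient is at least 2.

2167 = 12·171 + 115, so a_0 = 12
171 = 1·115 + 56, so a_1 = 1
115 = 2·56 + 3, so a_2 = 2
56 = 18·3 + 2, so a_3 = 18
3 = 1·2 + 1, so a_4 = 1
2 = 2·1 + 0, so a_5 = 2

[12; 1, 2, 18, 1, 2]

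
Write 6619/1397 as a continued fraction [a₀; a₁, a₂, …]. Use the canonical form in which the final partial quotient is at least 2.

[4; 1, 2, 1, 4, 2, 6, 5]

Apply division with remainder until the remainder is 0:
⌊6619/1397⌋ = 4, remainder 1031
⌊1397/1031⌋ = 1, remainder 366
⌊1031/366⌋ = 2, remainder 299
⌊366/299⌋ = 1, remainder 67
⌊299/67⌋ = 4, remainder 31
⌊67/31⌋ = 2, remainder 5
⌊31/5⌋ = 6, remainder 1
⌊5/1⌋ = 5, remainder 0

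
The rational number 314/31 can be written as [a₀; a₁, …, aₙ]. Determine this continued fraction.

[10; 7, 1, 3]

Apply division with remainder until the remainder is 0:
314 ÷ 31 → quotient 10, remainder 4
31 ÷ 4 → quotient 7, remainder 3
4 ÷ 3 → quotient 1, remainder 1
3 ÷ 1 → quotient 3, remainder 0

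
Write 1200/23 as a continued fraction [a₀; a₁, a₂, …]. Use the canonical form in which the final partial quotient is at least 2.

[52; 5, 1, 3]

Repeatedly divide and take the remainder:
1200 ÷ 23 → quotient 52, remainder 4
23 ÷ 4 → quotient 5, remainder 3
4 ÷ 3 → quotient 1, remainder 1
3 ÷ 1 → quotient 3, remainder 0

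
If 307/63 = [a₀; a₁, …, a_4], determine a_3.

1

Repeatedly divide and take the remainder:
⌊307/63⌋ = 4, remainder 55
⌊63/55⌋ = 1, remainder 8
⌊55/8⌋ = 6, remainder 7
⌊8/7⌋ = 1, remainder 1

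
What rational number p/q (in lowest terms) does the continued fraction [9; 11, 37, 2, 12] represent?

93925/10332

Start with 12.
2 + 1/(12/1) = 2 + 1/12 = 25/12
37 + 1/(25/12) = 37 + 12/25 = 937/25
11 + 1/(937/25) = 11 + 25/937 = 10332/937
9 + 1/(10332/937) = 9 + 937/10332 = 93925/10332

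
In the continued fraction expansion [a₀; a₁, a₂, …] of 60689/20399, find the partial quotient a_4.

Run the Euclidean algorithm, recording each quotient:
60689 ÷ 20399 → quotient 2, remainder 19891
20399 ÷ 19891 → quotient 1, remainder 508
19891 ÷ 508 → quotient 39, remainder 79
508 ÷ 79 → quotient 6, remainder 34
79 ÷ 34 → quotient 2, remainder 11

2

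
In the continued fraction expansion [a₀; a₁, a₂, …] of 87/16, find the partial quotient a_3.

2

Repeatedly divide and take the remainder:
⌊87/16⌋ = 5, remainder 7
⌊16/7⌋ = 2, remainder 2
⌊7/2⌋ = 3, remainder 1
⌊2/1⌋ = 2, remainder 0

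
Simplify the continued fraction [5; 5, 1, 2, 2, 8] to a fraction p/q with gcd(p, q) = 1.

1744/337

Starting at the tail and folding back:
Start with 8.
2 + 1/(8/1) = 2 + 1/8 = 17/8
2 + 1/(17/8) = 2 + 8/17 = 42/17
1 + 1/(42/17) = 1 + 17/42 = 59/42
5 + 1/(59/42) = 5 + 42/59 = 337/59
5 + 1/(337/59) = 5 + 59/337 = 1744/337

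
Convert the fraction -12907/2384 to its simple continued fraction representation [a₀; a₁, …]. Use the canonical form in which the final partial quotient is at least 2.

Repeatedly divide and take the remainder:
⌊-12907/2384⌋ = -6, remainder 1397
⌊2384/1397⌋ = 1, remainder 987
⌊1397/987⌋ = 1, remainder 410
⌊987/410⌋ = 2, remainder 167
⌊410/167⌋ = 2, remainder 76
⌊167/76⌋ = 2, remainder 15
⌊76/15⌋ = 5, remainder 1
⌊15/1⌋ = 15, remainder 0

[-6; 1, 1, 2, 2, 2, 5, 15]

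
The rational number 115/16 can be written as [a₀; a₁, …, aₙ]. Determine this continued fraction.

115 ÷ 16 → quotient 7, remainder 3
16 ÷ 3 → quotient 5, remainder 1
3 ÷ 1 → quotient 3, remainder 0

[7; 5, 3]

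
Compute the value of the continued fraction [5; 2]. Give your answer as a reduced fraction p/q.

11/2

Start with 2.
5 + 1/(2/1) = 5 + 1/2 = 11/2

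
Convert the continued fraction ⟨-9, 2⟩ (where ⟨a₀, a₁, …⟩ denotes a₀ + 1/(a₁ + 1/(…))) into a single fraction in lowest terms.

-17/2

Starting at the tail and folding back:
Start with 2.
-9 + 1/(2/1) = -9 + 1/2 = -17/2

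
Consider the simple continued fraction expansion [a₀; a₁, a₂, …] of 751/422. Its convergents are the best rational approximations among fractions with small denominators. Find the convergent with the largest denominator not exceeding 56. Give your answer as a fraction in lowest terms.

a_0 = 1: 1/1  (≤ bound)
a_1 = 1: 2/1  (≤ bound)
a_2 = 3: 7/4  (≤ bound)
a_3 = 1: 9/5  (≤ bound)
a_4 = 1: 16/9  (≤ bound)
a_5 = 6: 105/59  (> 56, stop)

16/9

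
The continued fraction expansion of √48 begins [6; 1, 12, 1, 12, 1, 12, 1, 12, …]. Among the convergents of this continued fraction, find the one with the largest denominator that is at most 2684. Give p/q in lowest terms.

17466/2521

List convergents until the denominator exceeds the bound:
a_0 = 6: 6/1  (≤ bound)
a_1 = 1: 7/1  (≤ bound)
a_2 = 12: 90/13  (≤ bound)
a_3 = 1: 97/14  (≤ bound)
a_4 = 12: 1254/181  (≤ bound)
a_5 = 1: 1351/195  (≤ bound)
a_6 = 12: 17466/2521  (≤ bound)
a_7 = 1: 18817/2716  (> 2684, stop)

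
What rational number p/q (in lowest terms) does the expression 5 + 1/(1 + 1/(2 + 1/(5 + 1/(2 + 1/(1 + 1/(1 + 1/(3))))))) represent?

a_0 = 5: 5/1
a_1 = 1: 6/1
a_2 = 2: 17/3
a_3 = 5: 91/16
a_4 = 2: 199/35
a_5 = 1: 290/51
a_6 = 1: 489/86
a_7 = 3: 1757/309

1757/309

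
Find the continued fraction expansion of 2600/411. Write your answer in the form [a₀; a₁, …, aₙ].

[6; 3, 14, 1, 8]

2600 ÷ 411 → quotient 6, remainder 134
411 ÷ 134 → quotient 3, remainder 9
134 ÷ 9 → quotient 14, remainder 8
9 ÷ 8 → quotient 1, remainder 1
8 ÷ 1 → quotient 8, remainder 0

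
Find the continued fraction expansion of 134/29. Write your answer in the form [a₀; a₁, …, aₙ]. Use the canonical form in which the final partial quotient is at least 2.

[4; 1, 1, 1, 1, 1, 3]

⌊134/29⌋ = 4, remainder 18
⌊29/18⌋ = 1, remainder 11
⌊18/11⌋ = 1, remainder 7
⌊11/7⌋ = 1, remainder 4
⌊7/4⌋ = 1, remainder 3
⌊4/3⌋ = 1, remainder 1
⌊3/1⌋ = 3, remainder 0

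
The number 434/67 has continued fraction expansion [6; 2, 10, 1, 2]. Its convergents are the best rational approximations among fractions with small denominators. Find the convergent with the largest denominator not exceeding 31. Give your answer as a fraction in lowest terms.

149/23

a_0 = 6: 6/1  (≤ bound)
a_1 = 2: 13/2  (≤ bound)
a_2 = 10: 136/21  (≤ bound)
a_3 = 1: 149/23  (≤ bound)
a_4 = 2: 434/67  (> 31, stop)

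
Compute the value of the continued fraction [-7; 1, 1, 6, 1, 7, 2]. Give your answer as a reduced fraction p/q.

Collapse the nested fraction from the inside out:
Start with 2.
7 + 1/(2/1) = 7 + 1/2 = 15/2
1 + 1/(15/2) = 1 + 2/15 = 17/15
6 + 1/(17/15) = 6 + 15/17 = 117/17
1 + 1/(117/17) = 1 + 17/117 = 134/117
1 + 1/(134/117) = 1 + 117/134 = 251/134
-7 + 1/(251/134) = -7 + 134/251 = -1623/251

-1623/251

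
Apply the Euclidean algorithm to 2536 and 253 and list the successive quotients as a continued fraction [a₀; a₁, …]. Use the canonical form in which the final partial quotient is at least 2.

[10; 42, 6]

Apply division with remainder until the remainder is 0:
2536 = 10·253 + 6, so a_0 = 10
253 = 42·6 + 1, so a_1 = 42
6 = 6·1 + 0, so a_2 = 6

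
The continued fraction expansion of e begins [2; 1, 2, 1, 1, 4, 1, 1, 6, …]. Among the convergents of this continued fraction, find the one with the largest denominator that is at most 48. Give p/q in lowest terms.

106/39

a_0 = 2: 2/1  (≤ bound)
a_1 = 1: 3/1  (≤ bound)
a_2 = 2: 8/3  (≤ bound)
a_3 = 1: 11/4  (≤ bound)
a_4 = 1: 19/7  (≤ bound)
a_5 = 4: 87/32  (≤ bound)
a_6 = 1: 106/39  (≤ bound)
a_7 = 1: 193/71  (> 48, stop)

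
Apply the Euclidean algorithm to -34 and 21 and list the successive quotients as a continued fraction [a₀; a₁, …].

[-2; 2, 1, 1, 1, 2]

-34 ÷ 21 → quotient -2, remainder 8
21 ÷ 8 → quotient 2, remainder 5
8 ÷ 5 → quotient 1, remainder 3
5 ÷ 3 → quotient 1, remainder 2
3 ÷ 2 → quotient 1, remainder 1
2 ÷ 1 → quotient 2, remainder 0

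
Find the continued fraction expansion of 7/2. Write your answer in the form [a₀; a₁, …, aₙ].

[3; 2]

7 = 3·2 + 1, so a_0 = 3
2 = 2·1 + 0, so a_1 = 2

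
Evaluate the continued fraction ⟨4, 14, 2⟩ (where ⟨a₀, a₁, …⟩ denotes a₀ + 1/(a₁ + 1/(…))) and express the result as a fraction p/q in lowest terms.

a_0 = 4: 4/1
a_1 = 14: 57/14
a_2 = 2: 118/29

118/29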